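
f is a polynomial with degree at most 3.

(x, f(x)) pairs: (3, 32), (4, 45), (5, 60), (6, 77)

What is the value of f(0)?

5

First differences: 13, 15, 17. Second differences: 2, 2.
Level-2 differences are constant, so f has degree 2.
Fitting a degree-2 polynomial gives f(x) = x² + 6x + 5.
Then f(0) = 5.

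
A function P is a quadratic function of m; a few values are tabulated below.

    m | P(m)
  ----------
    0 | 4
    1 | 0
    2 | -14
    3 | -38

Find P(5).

-116

First differences: -4, -14, -24. Second differences: -10, -10.
Level-2 differences are constant, so P has degree 2.
Fitting a degree-2 polynomial gives P(m) = -5m² + m + 4.
Then P(5) = -116.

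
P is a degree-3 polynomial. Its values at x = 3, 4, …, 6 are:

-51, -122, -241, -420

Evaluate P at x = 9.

-1437

Write P(x) = ax³ + bx² + cx + d; the 4 given values yield a linear system in the 4 coefficients.
Solving, P(x) = -2x³ + 3x - 6.
Then P(9) = -1437.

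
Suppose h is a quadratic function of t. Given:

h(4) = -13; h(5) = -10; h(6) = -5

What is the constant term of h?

-5

Write h(t) = at² + bt + c; the 3 given values yield a linear system in the 3 coefficients.
Solving, h(t) = t² - 6t - 5.
The constant term is h(0) = -5.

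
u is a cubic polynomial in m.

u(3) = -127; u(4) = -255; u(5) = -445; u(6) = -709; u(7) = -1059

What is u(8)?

First differences: -128, -190, -264, -350. Second differences: -62, -74, -86. Third differences: -12, -12.
Level-3 differences are constant, so u has degree 3.
Fitting a degree-3 polynomial gives u(m) = -2m³ - 7m² - 5m + 5.
Then u(8) = -1507.

-1507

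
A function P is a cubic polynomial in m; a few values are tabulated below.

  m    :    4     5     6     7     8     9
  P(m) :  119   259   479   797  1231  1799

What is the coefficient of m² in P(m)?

First differences: 140, 220, 318, 434, 568. Second differences: 80, 98, 116, 134. Third differences: 18, 18, 18.
Level-3 differences are constant, so P has degree 3.
Fitting a degree-3 polynomial gives P(m) = 3m³ - 5m² + 2m - 1.
The coefficient of m² is -5.

-5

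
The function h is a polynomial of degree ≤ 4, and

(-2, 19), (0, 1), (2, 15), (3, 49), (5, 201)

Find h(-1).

Write h(n) = an^4 + bn³ + cn² + dn + e; the 5 given values yield a linear system in the 5 coefficients.
Solving, the leading coefficient vanishes, and h(n) = n³ + 4n² - 5n + 1.
Then h(-1) = 9.

9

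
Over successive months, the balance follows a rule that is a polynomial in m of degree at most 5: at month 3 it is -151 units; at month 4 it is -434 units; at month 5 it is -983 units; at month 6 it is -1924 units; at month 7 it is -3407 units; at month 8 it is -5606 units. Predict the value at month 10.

-12968

Write the value at m as f(m).
First differences: -283, -549, -941, -1483, -2199. Second differences: -266, -392, -542, -716. Third differences: -126, -150, -174. Fourth differences: -24, -24.
Level-4 differences are constant, so f has degree 4.
Fitting a degree-4 polynomial gives f(m) = -m^4 - 3m³ + 3m + 2.
Then f(10) = -12968.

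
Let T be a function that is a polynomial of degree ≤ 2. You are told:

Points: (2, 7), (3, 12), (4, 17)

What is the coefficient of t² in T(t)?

0

First differences: 5, 5.
Level-1 differences are constant, so T has degree 1.
Fitting a degree-1 polynomial gives T(t) = 5t - 3.
The coefficient of t² is 0.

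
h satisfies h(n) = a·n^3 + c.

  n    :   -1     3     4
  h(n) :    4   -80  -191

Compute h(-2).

From h(-1) = 4 and h(3) = -80: -1a + c = 4 and 27a + c = -80.
Subtracting: 28a = -84, so a = -3; then c = 4 − (-3)·(-1) = 1.
So h(n) = -3n³ + 1, and h(-2) = 25.

25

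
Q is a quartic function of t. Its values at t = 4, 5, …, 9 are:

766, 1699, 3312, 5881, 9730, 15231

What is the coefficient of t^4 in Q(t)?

2

Write Q(t) = at^4 + bt³ + ct² + dt + e; the 6 given values yield a linear system in the 5 coefficients.
Solving, Q(t) = 2t^4 + 2t³ + 8t² + t - 6.
The coefficient of t^4 is 2.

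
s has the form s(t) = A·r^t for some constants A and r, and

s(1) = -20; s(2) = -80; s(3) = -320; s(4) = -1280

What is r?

4

Consecutive ratio: -80/(-20) = 4, and -320/(-80) = 4, so r = 4.
Then A·4^1 = -20 gives A = -5, and s(t) = -5·4^t.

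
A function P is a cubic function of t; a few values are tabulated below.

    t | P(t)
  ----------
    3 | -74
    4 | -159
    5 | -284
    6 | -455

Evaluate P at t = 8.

Write P(t) = at³ + bt² + ct + d; the 4 given values yield a linear system in the 4 coefficients.
Solving, P(t) = -t³ - 8t² + 8t + 1.
Then P(8) = -959.

-959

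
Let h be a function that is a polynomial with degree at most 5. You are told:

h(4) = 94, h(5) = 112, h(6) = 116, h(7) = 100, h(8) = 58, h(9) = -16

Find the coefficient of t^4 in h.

First differences: 18, 4, -16, -42, -74. Second differences: -14, -20, -26, -32. Third differences: -6, -6, -6.
Level-3 differences are constant, so h has degree 3.
Fitting a degree-3 polynomial gives h(t) = -t³ + 8t² + 7t + 2.
The coefficient of t^4 is 0.

0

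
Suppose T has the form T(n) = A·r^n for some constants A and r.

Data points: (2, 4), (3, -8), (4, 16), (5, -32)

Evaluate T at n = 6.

Consecutive ratio: -8/4 = -2, and 16/(-8) = -2, so r = -2.
Then A·(-2)^2 = 4 gives A = 1, and T(n) = 1·(-2)^n.
T(6) = 1·(-2)^6 = 64.

64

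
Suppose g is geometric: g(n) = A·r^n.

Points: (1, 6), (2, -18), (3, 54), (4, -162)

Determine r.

Consecutive ratio: -18/6 = -3, and 54/(-18) = -3, so r = -3.
Then A·(-3)^1 = 6 gives A = -2, and g(n) = -2·(-3)^n.

-3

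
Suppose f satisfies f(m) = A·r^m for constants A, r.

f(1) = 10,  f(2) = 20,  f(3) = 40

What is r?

2

Consecutive ratio: 20/10 = 2, and 40/20 = 2, so r = 2.
Then A·2^1 = 10 gives A = 5, and f(m) = 5·2^m.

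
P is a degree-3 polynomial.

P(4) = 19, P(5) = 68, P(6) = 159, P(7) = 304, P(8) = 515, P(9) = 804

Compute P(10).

1183

First differences: 49, 91, 145, 211, 289. Second differences: 42, 54, 66, 78. Third differences: 12, 12, 12.
Level-3 differences are constant, so P has degree 3.
Fitting a degree-3 polynomial gives P(k) = 2k³ - 9k² + 8k + 3.
Then P(10) = 1183.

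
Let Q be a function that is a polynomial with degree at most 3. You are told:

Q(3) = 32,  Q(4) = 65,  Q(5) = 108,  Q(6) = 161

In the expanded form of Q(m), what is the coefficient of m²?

5

Write Q(m) = am³ + bm² + cm + d; the 4 given values yield a linear system in the 4 coefficients.
Solving, the leading coefficient vanishes, and Q(m) = 5m² - 2m - 7.
The coefficient of m² is 5.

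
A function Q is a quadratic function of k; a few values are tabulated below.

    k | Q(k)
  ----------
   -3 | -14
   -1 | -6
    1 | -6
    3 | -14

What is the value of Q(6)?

Write Q(k) = ak² + bk + c; the 4 given values yield a linear system in the 3 coefficients.
Solving, Q(k) = -k² - 5.
Then Q(6) = -41.

-41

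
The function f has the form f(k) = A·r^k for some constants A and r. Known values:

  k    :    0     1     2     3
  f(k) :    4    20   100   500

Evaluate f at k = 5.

12500

Consecutive ratio: 20/4 = 5, and 100/20 = 5, so r = 5.
Then A·5^0 = 4 gives A = 4, and f(k) = 4·5^k.
f(5) = 4·5^5 = 12500.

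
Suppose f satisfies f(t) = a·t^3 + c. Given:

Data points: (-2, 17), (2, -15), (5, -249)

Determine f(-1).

3

From f(-2) = 17 and f(2) = -15: -8a + c = 17 and 8a + c = -15.
Subtracting: 16a = -32, so a = -2; then c = 17 − (-2)·(-8) = 1.
So f(t) = -2t³ + 1, and f(-1) = 3.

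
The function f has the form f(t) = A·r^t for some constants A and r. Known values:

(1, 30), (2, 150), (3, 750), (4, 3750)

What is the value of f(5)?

18750

Consecutive ratio: 150/30 = 5, and 750/150 = 5, so r = 5.
Then A·5^1 = 30 gives A = 6, and f(t) = 6·5^t.
f(5) = 6·5^5 = 18750.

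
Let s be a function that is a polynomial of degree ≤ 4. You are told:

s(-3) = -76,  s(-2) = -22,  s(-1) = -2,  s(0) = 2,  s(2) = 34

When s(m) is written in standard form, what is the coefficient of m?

Write s(m) = am^4 + bm³ + cm² + dm + e; the 5 given values yield a linear system in the 5 coefficients.
Solving, the leading coefficient vanishes, and s(m) = 3m³ + m² + 2m + 2.
The coefficient of m is 2.

2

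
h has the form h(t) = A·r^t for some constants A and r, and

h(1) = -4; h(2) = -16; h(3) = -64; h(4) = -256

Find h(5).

Consecutive ratio: -16/(-4) = 4, and -64/(-16) = 4, so r = 4.
Then A·4^1 = -4 gives A = -1, and h(t) = -1·4^t.
h(5) = -1·4^5 = -1024.

-1024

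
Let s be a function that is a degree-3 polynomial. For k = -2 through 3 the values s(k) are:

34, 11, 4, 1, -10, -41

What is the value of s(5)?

-211

Write s(k) = ak³ + bk² + ck + d; the 6 given values yield a linear system in the 4 coefficients.
Solving, s(k) = -2k³ + 2k² - 3k + 4.
Then s(5) = -211.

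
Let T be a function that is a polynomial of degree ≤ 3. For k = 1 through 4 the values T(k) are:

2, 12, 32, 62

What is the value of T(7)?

Write T(k) = ak³ + bk² + ck + d; the 4 given values yield a linear system in the 4 coefficients.
Solving, the leading coefficient vanishes, and T(k) = 5k² - 5k + 2.
Then T(7) = 212.

212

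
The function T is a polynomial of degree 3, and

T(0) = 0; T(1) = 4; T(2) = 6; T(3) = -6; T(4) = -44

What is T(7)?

-434

First differences: 4, 2, -12, -38. Second differences: -2, -14, -26. Third differences: -12, -12.
Level-3 differences are constant, so T has degree 3.
Fitting a degree-3 polynomial gives T(m) = -2m³ + 5m² + m.
Then T(7) = -434.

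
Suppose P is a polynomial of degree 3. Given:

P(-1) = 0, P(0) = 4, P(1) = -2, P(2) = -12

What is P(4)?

-20

Write P(m) = am³ + bm² + cm + d; the 4 given values yield a linear system in the 4 coefficients.
Solving, P(m) = m³ - 5m² - 2m + 4.
Then P(4) = -20.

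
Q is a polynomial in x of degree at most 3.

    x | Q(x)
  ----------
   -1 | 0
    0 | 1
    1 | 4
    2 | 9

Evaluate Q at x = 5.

Write Q(x) = ax³ + bx² + cx + d; the 4 given values yield a linear system in the 4 coefficients.
Solving, the leading coefficient vanishes, and Q(x) = x² + 2x + 1.
Then Q(5) = 36.

36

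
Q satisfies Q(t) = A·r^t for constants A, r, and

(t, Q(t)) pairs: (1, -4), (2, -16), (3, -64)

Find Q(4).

-256

Consecutive ratio: -16/(-4) = 4, and -64/(-16) = 4, so r = 4.
Then A·4^1 = -4 gives A = -1, and Q(t) = -1·4^t.
Q(4) = -1·4^4 = -256.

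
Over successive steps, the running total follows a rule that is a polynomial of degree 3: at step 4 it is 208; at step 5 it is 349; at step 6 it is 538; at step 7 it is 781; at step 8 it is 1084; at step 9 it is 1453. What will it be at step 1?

Write the value at x as u(x).
Write u(x) = ax³ + bx² + cx + d; the 6 given values yield a linear system in the 4 coefficients.
Solving, u(x) = x³ + 9x² - x + 4.
Then u(1) = 13.

13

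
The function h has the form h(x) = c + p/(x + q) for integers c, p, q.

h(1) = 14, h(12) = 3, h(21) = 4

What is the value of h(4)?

(h(x) − c)(x + q) = p for each data point; the three points give a linear system in c and q, then p follows.
Solving: c = 5, q = -3, p = -18, so h(x) = 5 − 18/(x − 3).
Then h(4) = 5 − 18/1 = -13.

-13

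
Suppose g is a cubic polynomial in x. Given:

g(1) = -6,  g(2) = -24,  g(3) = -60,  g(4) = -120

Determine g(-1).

0

Write g(x) = ax³ + bx² + cx + d; the 4 given values yield a linear system in the 4 coefficients.
Solving, g(x) = -x³ - 3x² - 2x.
Then g(-1) = 0.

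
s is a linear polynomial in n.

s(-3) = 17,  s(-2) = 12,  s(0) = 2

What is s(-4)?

22

Write s(n) = an + b; the 3 given values yield a linear system in the 2 coefficients.
Solving, s(n) = -5n + 2.
Then s(-4) = 22.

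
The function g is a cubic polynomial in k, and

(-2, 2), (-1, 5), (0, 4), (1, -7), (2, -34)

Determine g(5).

-271

First differences: 3, -1, -11, -27. Second differences: -4, -10, -16. Third differences: -6, -6.
Level-3 differences are constant, so g has degree 3.
Fitting a degree-3 polynomial gives g(k) = -k³ - 5k² - 5k + 4.
Then g(5) = -271.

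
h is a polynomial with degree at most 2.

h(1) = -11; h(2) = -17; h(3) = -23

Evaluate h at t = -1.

1

First differences: -6, -6.
Level-1 differences are constant, so h has degree 1.
Fitting a degree-1 polynomial gives h(t) = -6t - 5.
Then h(-1) = 1.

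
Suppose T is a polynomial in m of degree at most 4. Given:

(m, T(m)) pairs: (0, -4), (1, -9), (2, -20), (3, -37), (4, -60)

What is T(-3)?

-25

First differences: -5, -11, -17, -23. Second differences: -6, -6, -6.
Level-2 differences are constant, so T has degree 2.
Fitting a degree-2 polynomial gives T(m) = -3m² - 2m - 4.
Then T(-3) = -25.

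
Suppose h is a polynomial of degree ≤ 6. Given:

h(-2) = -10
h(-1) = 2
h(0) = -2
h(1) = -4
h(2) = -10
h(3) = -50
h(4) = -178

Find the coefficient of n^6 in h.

Write h(n) = an^6 + bn^5 + cn^4 + dn³ + en² + pn + q; the 7 given values yield a linear system in the 7 coefficients.
Solving, the top 2 coefficients vanish, and h(n) = -n^4 + n³ + 2n² - 4n - 2.
The coefficient of n^6 is 0.

0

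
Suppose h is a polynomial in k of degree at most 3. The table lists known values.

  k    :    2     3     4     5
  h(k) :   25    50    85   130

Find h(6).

185

First differences: 25, 35, 45. Second differences: 10, 10.
Level-2 differences are constant, so h has degree 2.
Fitting a degree-2 polynomial gives h(k) = 5k² + 5.
Then h(6) = 185.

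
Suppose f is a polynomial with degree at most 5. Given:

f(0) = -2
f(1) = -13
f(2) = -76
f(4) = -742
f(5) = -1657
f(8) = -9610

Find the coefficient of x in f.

-1

Write f(x) = ax^5 + bx^4 + cx³ + dx² + ex + p; the 6 given values yield a linear system in the 6 coefficients.
Solving, the leading coefficient vanishes, and f(x) = -2x^4 - 2x³ - 6x² - x - 2.
The coefficient of x is -1.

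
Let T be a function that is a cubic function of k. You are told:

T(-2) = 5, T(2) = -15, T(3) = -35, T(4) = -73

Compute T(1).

-7

Write T(k) = ak³ + bk² + ck + d; the 4 given values yield a linear system in the 4 coefficients.
Solving, T(k) = -k³ - k - 5.
Then T(1) = -7.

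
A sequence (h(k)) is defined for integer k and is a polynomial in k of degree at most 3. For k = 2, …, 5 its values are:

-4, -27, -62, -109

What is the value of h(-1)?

-7

First differences: -23, -35, -47. Second differences: -12, -12.
Level-2 differences are constant, so h has degree 2.
Fitting a degree-2 polynomial gives h(k) = -6k² + 7k + 6.
Then h(-1) = -7.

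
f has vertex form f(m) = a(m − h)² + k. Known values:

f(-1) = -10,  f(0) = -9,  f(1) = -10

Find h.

0

First differences 1, -1; second difference -2 = 2a, so a = -1.
Expanding, the m-coefficient is −2ah = 2h; matching it to the data gives h = 0, and then k = -9.
So f(m) = -1(m + 0)² − 9.
Hence h = 0.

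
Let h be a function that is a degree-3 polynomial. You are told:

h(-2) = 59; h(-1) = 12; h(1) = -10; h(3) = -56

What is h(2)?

Write h(m) = am³ + bm² + cm + d; the 4 given values yield a linear system in the 4 coefficients.
Solving, h(m) = -3m³ + 6m² - 8m - 5.
Then h(2) = -21.

-21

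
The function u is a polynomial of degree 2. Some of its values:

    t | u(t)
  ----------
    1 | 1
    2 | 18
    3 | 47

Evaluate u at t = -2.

22

Write u(t) = at² + bt + c; the 3 given values yield a linear system in the 3 coefficients.
Solving, u(t) = 6t² - t - 4.
Then u(-2) = 22.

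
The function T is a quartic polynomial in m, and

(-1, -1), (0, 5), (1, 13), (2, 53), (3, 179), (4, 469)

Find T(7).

First differences: 6, 8, 40, 126, 290. Second differences: 2, 32, 86, 164. Third differences: 30, 54, 78. Fourth differences: 24, 24.
Level-4 differences are constant, so T has degree 4.
Fitting a degree-4 polynomial gives T(m) = m^4 + 3m³ + 4m + 5.
Then T(7) = 3463.

3463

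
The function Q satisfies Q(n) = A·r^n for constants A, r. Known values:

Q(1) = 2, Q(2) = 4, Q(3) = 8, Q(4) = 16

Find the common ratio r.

Consecutive ratio: 4/2 = 2, and 8/4 = 2, so r = 2.
Then A·2^1 = 2 gives A = 1, and Q(n) = 1·2^n.

2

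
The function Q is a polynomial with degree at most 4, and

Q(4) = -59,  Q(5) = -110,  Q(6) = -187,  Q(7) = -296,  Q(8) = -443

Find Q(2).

-11

First differences: -51, -77, -109, -147. Second differences: -26, -32, -38. Third differences: -6, -6.
Level-3 differences are constant, so Q has degree 3.
Fitting a degree-3 polynomial gives Q(k) = -k³ + 2k² - 8k + 5.
Then Q(2) = -11.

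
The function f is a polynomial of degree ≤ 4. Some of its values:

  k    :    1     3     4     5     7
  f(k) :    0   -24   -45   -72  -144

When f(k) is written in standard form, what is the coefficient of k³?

Write f(k) = ak^4 + bk³ + ck² + dk + e; the 5 given values yield a linear system in the 5 coefficients.
Solving, the top 2 coefficients vanish, and f(k) = -3k² + 3.
The coefficient of k³ is 0.

0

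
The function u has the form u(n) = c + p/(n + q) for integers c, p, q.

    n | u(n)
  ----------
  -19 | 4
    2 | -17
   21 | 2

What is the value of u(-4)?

7

(u(n) − c)(n + q) = p for each data point; the three points give a linear system in c and q, then p follows.
Solving: c = 3, q = -1, p = -20, so u(n) = 3 − 20/(n − 1).
Then u(-4) = 3 − 20/(-5) = 7.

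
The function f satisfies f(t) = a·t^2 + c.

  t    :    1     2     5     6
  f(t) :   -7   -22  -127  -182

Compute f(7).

-247

From f(1) = -7 and f(2) = -22: 1a + c = -7 and 4a + c = -22.
Subtracting: 3a = -15, so a = -5; then c = -7 − (-5)·1 = -2.
So f(t) = -5t² − 2, and f(7) = -247.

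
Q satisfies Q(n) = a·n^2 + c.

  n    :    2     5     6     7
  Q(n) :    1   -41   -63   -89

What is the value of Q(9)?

-153

From Q(2) = 1 and Q(5) = -41: 4a + c = 1 and 25a + c = -41.
Subtracting: 21a = -42, so a = -2; then c = 1 − (-2)·4 = 9.
So Q(n) = -2n² + 9, and Q(9) = -153.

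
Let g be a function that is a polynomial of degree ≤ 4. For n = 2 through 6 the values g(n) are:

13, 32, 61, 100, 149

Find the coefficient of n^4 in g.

First differences: 19, 29, 39, 49. Second differences: 10, 10, 10.
Level-2 differences are constant, so g has degree 2.
Fitting a degree-2 polynomial gives g(n) = 5n² - 6n + 5.
The coefficient of n^4 is 0.

0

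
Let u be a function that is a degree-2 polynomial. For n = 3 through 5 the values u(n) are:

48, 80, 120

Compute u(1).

Write u(n) = an² + bn + c; the 3 given values yield a linear system in the 3 coefficients.
Solving, u(n) = 4n² + 4n.
Then u(1) = 8.

8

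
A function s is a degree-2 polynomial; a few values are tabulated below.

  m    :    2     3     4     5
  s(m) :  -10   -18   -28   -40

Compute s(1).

-4

First differences: -8, -10, -12. Second differences: -2, -2.
Level-2 differences are constant, so s has degree 2.
Fitting a degree-2 polynomial gives s(m) = -m² - 3m.
Then s(1) = -4.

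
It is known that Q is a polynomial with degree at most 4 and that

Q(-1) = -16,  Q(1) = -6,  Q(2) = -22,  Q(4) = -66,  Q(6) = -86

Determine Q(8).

Write Q(t) = at^4 + bt³ + ct² + dt + e; the 5 given values yield a linear system in the 5 coefficients.
Solving, the leading coefficient vanishes, and Q(t) = t³ - 9t² + 4t - 2.
Then Q(8) = -34.

-34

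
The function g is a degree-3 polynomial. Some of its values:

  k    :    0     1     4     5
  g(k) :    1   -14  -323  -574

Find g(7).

Write g(k) = ak³ + bk² + ck + d; the 4 given values yield a linear system in the 4 coefficients.
Solving, g(k) = -3k³ - 7k² - 5k + 1.
Then g(7) = -1406.

-1406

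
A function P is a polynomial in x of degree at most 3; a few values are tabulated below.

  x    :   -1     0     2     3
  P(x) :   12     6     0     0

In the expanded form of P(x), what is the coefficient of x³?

Write P(x) = ax³ + bx² + cx + d; the 4 given values yield a linear system in the 4 coefficients.
Solving, the leading coefficient vanishes, and P(x) = x² - 5x + 6.
The coefficient of x³ is 0.

0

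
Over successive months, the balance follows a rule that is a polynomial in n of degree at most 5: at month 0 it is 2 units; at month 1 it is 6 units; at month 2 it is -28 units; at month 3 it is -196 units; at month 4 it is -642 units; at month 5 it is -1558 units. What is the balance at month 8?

Write the value at n as g(n).
First differences: 4, -34, -168, -446, -916. Second differences: -38, -134, -278, -470. Third differences: -96, -144, -192. Fourth differences: -48, -48.
Level-4 differences are constant, so g has degree 4.
Fitting a degree-4 polynomial gives g(n) = -2n^4 - 4n³ + 7n² + 3n + 2.
Then g(8) = -9766.

-9766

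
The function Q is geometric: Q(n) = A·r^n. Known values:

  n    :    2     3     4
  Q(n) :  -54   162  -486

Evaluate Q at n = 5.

Consecutive ratio: 162/(-54) = -3, and -486/162 = -3, so r = -3.
Then A·(-3)^2 = -54 gives A = -6, and Q(n) = -6·(-3)^n.
Q(5) = -6·(-3)^5 = 1458.

1458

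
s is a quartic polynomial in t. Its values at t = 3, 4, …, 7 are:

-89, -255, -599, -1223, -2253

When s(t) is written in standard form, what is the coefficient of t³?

Write s(t) = at^4 + bt³ + ct² + dt + e; the 5 given values yield a linear system in the 5 coefficients.
Solving, s(t) = -t^4 + t³ - 4t² + 1.
The coefficient of t³ is 1.

1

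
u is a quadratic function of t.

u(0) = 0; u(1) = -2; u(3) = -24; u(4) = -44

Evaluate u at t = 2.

Write u(t) = at² + bt + c; the 4 given values yield a linear system in the 3 coefficients.
Solving, u(t) = -3t² + t.
Then u(2) = -10.

-10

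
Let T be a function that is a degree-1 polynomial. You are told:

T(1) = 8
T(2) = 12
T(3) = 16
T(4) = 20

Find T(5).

24

First differences: 4, 4, 4.
Level-1 differences are constant, so T has degree 1.
Extending the table by one column gives the next first difference 4, so T(5) = 20 + 4 = 24.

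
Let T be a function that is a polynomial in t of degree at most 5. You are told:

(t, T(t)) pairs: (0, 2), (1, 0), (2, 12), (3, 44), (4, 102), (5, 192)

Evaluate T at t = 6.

320

First differences: -2, 12, 32, 58, 90. Second differences: 14, 20, 26, 32. Third differences: 6, 6, 6.
Level-3 differences are constant, so T has degree 3.
Fitting a degree-3 polynomial gives T(t) = t³ + 4t² - 7t + 2.
Then T(6) = 320.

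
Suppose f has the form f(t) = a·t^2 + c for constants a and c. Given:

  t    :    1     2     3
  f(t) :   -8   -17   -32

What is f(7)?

From f(1) = -8 and f(2) = -17: 1a + c = -8 and 4a + c = -17.
Subtracting: 3a = -9, so a = -3; then c = -8 − (-3)·1 = -5.
So f(t) = -3t² − 5, and f(7) = -152.

-152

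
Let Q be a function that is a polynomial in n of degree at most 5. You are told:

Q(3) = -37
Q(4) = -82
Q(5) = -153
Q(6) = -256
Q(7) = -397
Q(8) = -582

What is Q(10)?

-1108

First differences: -45, -71, -103, -141, -185. Second differences: -26, -32, -38, -44. Third differences: -6, -6, -6.
Level-3 differences are constant, so Q has degree 3.
Fitting a degree-3 polynomial gives Q(n) = -n³ - n² - n + 2.
Then Q(10) = -1108.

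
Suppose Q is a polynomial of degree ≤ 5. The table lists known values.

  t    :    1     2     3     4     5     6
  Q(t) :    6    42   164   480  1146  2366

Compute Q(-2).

First differences: 36, 122, 316, 666, 1220. Second differences: 86, 194, 350, 554. Third differences: 108, 156, 204. Fourth differences: 48, 48.
Level-4 differences are constant, so Q has degree 4.
Fitting a degree-4 polynomial gives Q(t) = 2t^4 - 2t³ + 5t² + 5t - 4.
Then Q(-2) = 54.

54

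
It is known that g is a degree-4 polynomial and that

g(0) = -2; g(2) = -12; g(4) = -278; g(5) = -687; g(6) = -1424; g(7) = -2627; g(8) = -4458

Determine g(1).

Write g(k) = ak^4 + bk³ + ck² + dk + e; the 7 given values yield a linear system in the 5 coefficients.
Solving, g(k) = -k^4 - k³ + 2k² + 3k - 2.
Then g(1) = 1.

1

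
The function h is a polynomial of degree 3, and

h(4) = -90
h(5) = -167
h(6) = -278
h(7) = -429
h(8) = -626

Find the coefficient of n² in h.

-2

Write h(n) = an³ + bn² + cn + d; the 5 given values yield a linear system in the 4 coefficients.
Solving, h(n) = -n³ - 2n² + 2n - 2.
The coefficient of n² is -2.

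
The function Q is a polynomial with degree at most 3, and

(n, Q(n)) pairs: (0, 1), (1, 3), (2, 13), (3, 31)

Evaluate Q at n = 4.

57

First differences: 2, 10, 18. Second differences: 8, 8.
Level-2 differences are constant, so Q has degree 2.
Fitting a degree-2 polynomial gives Q(n) = 4n² - 2n + 1.
Then Q(4) = 57.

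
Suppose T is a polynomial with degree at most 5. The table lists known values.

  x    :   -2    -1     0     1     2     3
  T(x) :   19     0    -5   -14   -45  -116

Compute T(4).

-245

First differences: -19, -5, -9, -31, -71. Second differences: 14, -4, -22, -40. Third differences: -18, -18, -18.
Level-3 differences are constant, so T has degree 3.
Fitting a degree-3 polynomial gives T(x) = -3x³ - 2x² - 4x - 5.
Then T(4) = -245.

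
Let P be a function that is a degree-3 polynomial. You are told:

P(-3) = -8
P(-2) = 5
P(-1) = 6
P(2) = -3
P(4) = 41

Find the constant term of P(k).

1

Write P(k) = ak³ + bk² + ck + d; the 5 given values yield a linear system in the 4 coefficients.
Solving, P(k) = k³ - 6k + 1.
The constant term is P(0) = 1.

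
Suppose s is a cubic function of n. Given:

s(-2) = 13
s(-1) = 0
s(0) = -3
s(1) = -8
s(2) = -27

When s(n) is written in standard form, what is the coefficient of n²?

First differences: -13, -3, -5, -19. Second differences: 10, -2, -14. Third differences: -12, -12.
Level-3 differences are constant, so s has degree 3.
Fitting a degree-3 polynomial gives s(n) = -2n³ - n² - 2n - 3.
The coefficient of n² is -1.

-1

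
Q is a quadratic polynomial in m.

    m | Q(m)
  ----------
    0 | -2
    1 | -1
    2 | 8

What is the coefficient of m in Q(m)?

Write Q(m) = am² + bm + c; the 3 given values yield a linear system in the 3 coefficients.
Solving, Q(m) = 4m² - 3m - 2.
The coefficient of m is -3.

-3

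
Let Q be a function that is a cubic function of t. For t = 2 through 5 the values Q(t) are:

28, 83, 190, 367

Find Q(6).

632

Write Q(t) = at³ + bt² + ct + d; the 4 given values yield a linear system in the 4 coefficients.
Solving, Q(t) = 3t³ - t² + 3t + 2.
Then Q(6) = 632.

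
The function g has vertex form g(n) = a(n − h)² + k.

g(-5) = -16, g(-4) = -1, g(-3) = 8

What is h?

-2

First differences 15, 9; second difference -6 = 2a, so a = -3.
Expanding, the n-coefficient is −2ah = 6h; matching it to the data gives h = -2, and then k = 11.
So g(n) = -3(n + 2)² + 11.
Hence h = -2.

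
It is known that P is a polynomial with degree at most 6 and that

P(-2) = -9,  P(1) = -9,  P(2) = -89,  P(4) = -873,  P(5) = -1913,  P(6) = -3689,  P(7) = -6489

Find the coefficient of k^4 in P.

Write P(k) = ak^6 + bk^5 + ck^4 + dk³ + ek² + pk + q; the 7 given values yield a linear system in the 7 coefficients.
Solving, the top 2 coefficients vanish, and P(k) = -2k^4 - 4k³ - 6k² - 4k + 7.
The coefficient of k^4 is -2.

-2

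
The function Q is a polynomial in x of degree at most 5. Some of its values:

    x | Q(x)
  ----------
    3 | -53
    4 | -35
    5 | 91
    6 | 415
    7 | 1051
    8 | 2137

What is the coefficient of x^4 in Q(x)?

Write Q(x) = ax^5 + bx^4 + cx³ + dx² + ex + p; the 6 given values yield a linear system in the 6 coefficients.
Solving, the leading coefficient vanishes, and Q(x) = x^4 - 3x³ - 7x² + 3x + 1.
The coefficient of x^4 is 1.

1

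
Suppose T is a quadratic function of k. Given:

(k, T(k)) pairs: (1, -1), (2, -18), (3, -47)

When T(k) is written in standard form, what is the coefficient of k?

1

Write T(k) = ak² + bk + c; the 3 given values yield a linear system in the 3 coefficients.
Solving, T(k) = -6k² + k + 4.
The coefficient of k is 1.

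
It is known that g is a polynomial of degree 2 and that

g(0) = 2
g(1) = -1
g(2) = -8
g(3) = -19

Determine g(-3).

Write g(n) = an² + bn + c; the 4 given values yield a linear system in the 3 coefficients.
Solving, g(n) = -2n² - n + 2.
Then g(-3) = -13.

-13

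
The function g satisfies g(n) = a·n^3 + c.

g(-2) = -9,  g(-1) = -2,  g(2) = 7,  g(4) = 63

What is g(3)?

26

From g(-2) = -9 and g(-1) = -2: -8a + c = -9 and -1a + c = -2.
Subtracting: 7a = 7, so a = 1; then c = -9 − 1·(-8) = -1.
So g(n) = 1n³ − 1, and g(3) = 26.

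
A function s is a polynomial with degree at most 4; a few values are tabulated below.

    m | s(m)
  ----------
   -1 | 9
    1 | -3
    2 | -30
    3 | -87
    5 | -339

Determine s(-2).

18

Write s(m) = am^4 + bm³ + cm² + dm + e; the 5 given values yield a linear system in the 5 coefficients.
Solving, the leading coefficient vanishes, and s(m) = -2m³ - 3m² - 4m + 6.
Then s(-2) = 18.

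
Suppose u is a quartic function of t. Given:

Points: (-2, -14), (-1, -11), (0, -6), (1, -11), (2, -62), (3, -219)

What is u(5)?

First differences: 3, 5, -5, -51, -157. Second differences: 2, -10, -46, -106. Third differences: -12, -36, -60. Fourth differences: -24, -24.
Level-4 differences are constant, so u has degree 4.
Fitting a degree-4 polynomial gives u(t) = -t^4 - 4t³ - 4t² + 4t - 6.
Then u(5) = -1211.

-1211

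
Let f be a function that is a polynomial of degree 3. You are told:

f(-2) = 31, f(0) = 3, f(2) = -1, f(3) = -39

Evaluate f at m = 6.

Write f(m) = am³ + bm² + cm + d; the 4 given values yield a linear system in the 4 coefficients.
Solving, f(m) = -3m³ + 3m² + 4m + 3.
Then f(6) = -513.

-513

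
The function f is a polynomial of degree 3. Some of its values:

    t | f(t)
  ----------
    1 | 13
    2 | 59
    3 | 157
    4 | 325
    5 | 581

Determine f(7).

1429

First differences: 46, 98, 168, 256. Second differences: 52, 70, 88. Third differences: 18, 18.
Level-3 differences are constant, so f has degree 3.
Fitting a degree-3 polynomial gives f(t) = 3t³ + 8t² + t + 1.
Then f(7) = 1429.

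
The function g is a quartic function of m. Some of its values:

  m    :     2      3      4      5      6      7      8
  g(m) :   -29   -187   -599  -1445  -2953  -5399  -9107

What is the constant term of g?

Write g(m) = am^4 + bm³ + cm² + dm + e; the 7 given values yield a linear system in the 5 coefficients.
Solving, g(m) = -2m^4 - 2m³ + m² + 5m + 5.
The constant term is g(0) = 5.

5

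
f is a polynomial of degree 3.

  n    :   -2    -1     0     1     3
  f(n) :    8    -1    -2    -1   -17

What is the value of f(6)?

-176

Write f(n) = an³ + bn² + cn + d; the 5 given values yield a linear system in the 4 coefficients.
Solving, f(n) = -n³ + n² + n - 2.
Then f(6) = -176.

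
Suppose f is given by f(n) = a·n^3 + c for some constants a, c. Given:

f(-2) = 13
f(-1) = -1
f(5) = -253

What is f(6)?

-435

From f(-2) = 13 and f(-1) = -1: -8a + c = 13 and -1a + c = -1.
Subtracting: 7a = -14, so a = -2; then c = 13 − (-2)·(-8) = -3.
So f(n) = -2n³ − 3, and f(6) = -435.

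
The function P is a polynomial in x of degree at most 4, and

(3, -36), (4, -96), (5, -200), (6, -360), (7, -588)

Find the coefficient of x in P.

First differences: -60, -104, -160, -228. Second differences: -44, -56, -68. Third differences: -12, -12.
Level-3 differences are constant, so P has degree 3.
Fitting a degree-3 polynomial gives P(x) = -2x³ + 2x².
The coefficient of x is 0.

0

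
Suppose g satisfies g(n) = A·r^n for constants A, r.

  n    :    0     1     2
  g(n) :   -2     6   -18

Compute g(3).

Consecutive ratio: 6/(-2) = -3, and -18/6 = -3, so r = -3.
Then A·(-3)^0 = -2 gives A = -2, and g(n) = -2·(-3)^n.
g(3) = -2·(-3)^3 = 54.

54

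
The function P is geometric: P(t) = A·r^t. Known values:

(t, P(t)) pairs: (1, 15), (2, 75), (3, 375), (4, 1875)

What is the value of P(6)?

46875

Consecutive ratio: 75/15 = 5, and 375/75 = 5, so r = 5.
Then A·5^1 = 15 gives A = 3, and P(t) = 3·5^t.
P(6) = 3·5^6 = 46875.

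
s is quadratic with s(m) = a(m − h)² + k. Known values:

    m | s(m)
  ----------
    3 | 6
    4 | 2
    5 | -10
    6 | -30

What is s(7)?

-58

First differences -4, -12, -20; second difference -8 = 2a, so a = -4.
Expanding, the m-coefficient is −2ah = 8h; matching it to the data gives h = 3, and then k = 6.
So s(m) = -4(m − 3)² + 6.
s(7) = -4·4² + 6 = -58.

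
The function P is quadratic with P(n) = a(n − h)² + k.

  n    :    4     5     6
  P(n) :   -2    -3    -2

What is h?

First differences -1, 1; second difference 2 = 2a, so a = 1.
Expanding, the n-coefficient is −2ah = -2h; matching it to the data gives h = 5, and then k = -3.
So P(n) = 1(n − 5)² − 3.
Hence h = 5.

5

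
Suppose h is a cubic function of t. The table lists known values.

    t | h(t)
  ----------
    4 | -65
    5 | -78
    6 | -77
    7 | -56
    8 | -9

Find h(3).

-44

First differences: -13, 1, 21, 47. Second differences: 14, 20, 26. Third differences: 6, 6.
Level-3 differences are constant, so h has degree 3.
Fitting a degree-3 polynomial gives h(t) = t³ - 8t² - 2t + 7.
Then h(3) = -44.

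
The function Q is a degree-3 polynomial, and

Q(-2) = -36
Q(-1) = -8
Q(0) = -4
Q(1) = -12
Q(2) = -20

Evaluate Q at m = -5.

-384

First differences: 28, 4, -8, -8. Second differences: -24, -12, 0. Third differences: 12, 12.
Level-3 differences are constant, so Q has degree 3.
Fitting a degree-3 polynomial gives Q(m) = 2m³ - 6m² - 4m - 4.
Then Q(-5) = -384.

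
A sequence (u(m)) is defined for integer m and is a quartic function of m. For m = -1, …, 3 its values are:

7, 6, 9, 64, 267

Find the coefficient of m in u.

-3

Write u(m) = am^4 + bm³ + cm² + dm + e; the 5 given values yield a linear system in the 5 coefficients.
Solving, u(m) = 2m^4 + 4m³ - 3m + 6.
The coefficient of m is -3.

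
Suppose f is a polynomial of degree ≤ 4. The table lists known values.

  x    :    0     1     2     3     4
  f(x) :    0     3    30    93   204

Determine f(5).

375

First differences: 3, 27, 63, 111. Second differences: 24, 36, 48. Third differences: 12, 12.
Level-3 differences are constant, so f has degree 3.
Fitting a degree-3 polynomial gives f(x) = 2x³ + 6x² - 5x.
Then f(5) = 375.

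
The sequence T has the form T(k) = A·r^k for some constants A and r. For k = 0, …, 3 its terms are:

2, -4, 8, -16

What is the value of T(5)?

Consecutive ratio: -4/2 = -2, and 8/(-4) = -2, so r = -2.
Then A·(-2)^0 = 2 gives A = 2, and T(k) = 2·(-2)^k.
T(5) = 2·(-2)^5 = -64.

-64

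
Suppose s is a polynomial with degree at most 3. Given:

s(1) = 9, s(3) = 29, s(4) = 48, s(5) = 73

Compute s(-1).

Write s(x) = ax³ + bx² + cx + d; the 4 given values yield a linear system in the 4 coefficients.
Solving, the leading coefficient vanishes, and s(x) = 3x² - 2x + 8.
Then s(-1) = 13.

13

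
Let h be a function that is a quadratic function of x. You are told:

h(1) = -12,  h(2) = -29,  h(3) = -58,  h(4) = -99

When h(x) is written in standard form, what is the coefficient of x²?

Write h(x) = ax² + bx + c; the 4 given values yield a linear system in the 3 coefficients.
Solving, h(x) = -6x² + x - 7.
The coefficient of x² is -6.

-6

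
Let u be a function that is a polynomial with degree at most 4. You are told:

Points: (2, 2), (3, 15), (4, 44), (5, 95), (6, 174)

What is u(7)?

Write u(n) = an^4 + bn³ + cn² + dn + e; the 5 given values yield a linear system in the 5 coefficients.
Solving, the leading coefficient vanishes, and u(n) = n³ - n² - n.
Then u(7) = 287.

287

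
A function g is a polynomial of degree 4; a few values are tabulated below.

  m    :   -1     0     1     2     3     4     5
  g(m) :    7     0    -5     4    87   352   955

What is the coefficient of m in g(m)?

Write g(m) = am^4 + bm³ + cm² + dm + e; the 7 given values yield a linear system in the 5 coefficients.
Solving, g(m) = 2m^4 - 2m³ - m² - 4m.
The coefficient of m is -4.

-4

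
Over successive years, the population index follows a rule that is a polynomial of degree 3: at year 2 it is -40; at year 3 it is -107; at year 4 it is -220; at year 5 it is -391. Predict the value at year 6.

Write the value at x as Q(x).
Write Q(x) = ax³ + bx² + cx + d; the 4 given values yield a linear system in the 4 coefficients.
Solving, Q(x) = -2x³ - 5x² - 4x + 4.
Then Q(6) = -632.

-632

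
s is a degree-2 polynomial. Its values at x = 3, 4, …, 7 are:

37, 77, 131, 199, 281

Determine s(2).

11

Write s(x) = ax² + bx + c; the 5 given values yield a linear system in the 3 coefficients.
Solving, s(x) = 7x² - 9x + 1.
Then s(2) = 11.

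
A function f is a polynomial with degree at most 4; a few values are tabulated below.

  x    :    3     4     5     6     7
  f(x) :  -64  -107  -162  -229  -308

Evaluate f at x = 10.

First differences: -43, -55, -67, -79. Second differences: -12, -12, -12.
Level-2 differences are constant, so f has degree 2.
Fitting a degree-2 polynomial gives f(x) = -6x² - x - 7.
Then f(10) = -617.

-617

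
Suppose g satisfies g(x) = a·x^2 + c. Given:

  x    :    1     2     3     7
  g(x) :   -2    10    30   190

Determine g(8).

From g(1) = -2 and g(2) = 10: 1a + c = -2 and 4a + c = 10.
Subtracting: 3a = 12, so a = 4; then c = -2 − 4·1 = -6.
So g(x) = 4x² − 6, and g(8) = 250.

250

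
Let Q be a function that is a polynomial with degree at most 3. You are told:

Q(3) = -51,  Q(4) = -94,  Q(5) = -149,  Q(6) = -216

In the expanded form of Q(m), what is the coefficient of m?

Write Q(m) = am³ + bm² + cm + d; the 4 given values yield a linear system in the 4 coefficients.
Solving, the leading coefficient vanishes, and Q(m) = -6m² - m + 6.
The coefficient of m is -1.

-1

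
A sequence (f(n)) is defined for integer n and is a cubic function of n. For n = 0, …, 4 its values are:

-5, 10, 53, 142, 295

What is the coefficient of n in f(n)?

7

First differences: 15, 43, 89, 153. Second differences: 28, 46, 64. Third differences: 18, 18.
Level-3 differences are constant, so f has degree 3.
Fitting a degree-3 polynomial gives f(n) = 3n³ + 5n² + 7n - 5.
The coefficient of n is 7.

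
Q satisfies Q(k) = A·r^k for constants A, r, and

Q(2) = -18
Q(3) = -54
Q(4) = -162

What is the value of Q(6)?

Consecutive ratio: -54/(-18) = 3, and -162/(-54) = 3, so r = 3.
Then A·3^2 = -18 gives A = -2, and Q(k) = -2·3^k.
Q(6) = -2·3^6 = -1458.

-1458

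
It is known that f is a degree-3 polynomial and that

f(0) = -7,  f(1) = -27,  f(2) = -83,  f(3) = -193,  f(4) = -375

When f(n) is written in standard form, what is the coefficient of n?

-8

Write f(n) = an³ + bn² + cn + d; the 5 given values yield a linear system in the 4 coefficients.
Solving, f(n) = -3n³ - 9n² - 8n - 7.
The coefficient of n is -8.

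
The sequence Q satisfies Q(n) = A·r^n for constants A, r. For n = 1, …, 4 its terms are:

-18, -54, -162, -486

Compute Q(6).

-4374

Consecutive ratio: -54/(-18) = 3, and -162/(-54) = 3, so r = 3.
Then A·3^1 = -18 gives A = -6, and Q(n) = -6·3^n.
Q(6) = -6·3^6 = -4374.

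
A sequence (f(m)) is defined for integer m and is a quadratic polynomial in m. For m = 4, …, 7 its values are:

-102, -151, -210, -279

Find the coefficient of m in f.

First differences: -49, -59, -69. Second differences: -10, -10.
Level-2 differences are constant, so f has degree 2.
Fitting a degree-2 polynomial gives f(m) = -5m² - 4m - 6.
The coefficient of m is -4.

-4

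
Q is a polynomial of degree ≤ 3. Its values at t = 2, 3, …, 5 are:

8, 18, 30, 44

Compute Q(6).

First differences: 10, 12, 14. Second differences: 2, 2.
Level-2 differences are constant, so Q has degree 2.
Extending the table by one column gives the next first difference 16, so Q(6) = 44 + 16 = 60.

60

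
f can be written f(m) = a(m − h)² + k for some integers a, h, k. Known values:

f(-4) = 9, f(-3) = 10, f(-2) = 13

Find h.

-4

First differences 1, 3; second difference 2 = 2a, so a = 1.
Expanding, the m-coefficient is −2ah = -2h; matching it to the data gives h = -4, and then k = 9.
So f(m) = 1(m + 4)² + 9.
Hence h = -4.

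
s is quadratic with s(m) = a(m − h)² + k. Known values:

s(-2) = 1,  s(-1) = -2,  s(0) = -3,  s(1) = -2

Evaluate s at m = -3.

6

First differences -3, -1, 1; second difference 2 = 2a, so a = 1.
Expanding, the m-coefficient is −2ah = -2h; matching it to the data gives h = 0, and then k = -3.
So s(m) = 1(m + 0)² − 3.
s(-3) = 1·(-3)² − 3 = 6.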